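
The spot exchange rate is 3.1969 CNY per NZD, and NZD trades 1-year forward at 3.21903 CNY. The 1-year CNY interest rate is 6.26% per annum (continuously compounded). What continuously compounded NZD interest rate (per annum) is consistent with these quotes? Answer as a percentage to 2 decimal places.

T = 1 year.
F/S = 3.21903/3.1969 = 1.0069223 = (growth of CNY) / (growth of NZD).
CNY growth factor: e^(0.0626×1) = 1.0646009.
Hence g_NZD = 1.0572821.
Take logs: ln 1.0572821 / 1 = 0.055702, so 5.57%.

5.57%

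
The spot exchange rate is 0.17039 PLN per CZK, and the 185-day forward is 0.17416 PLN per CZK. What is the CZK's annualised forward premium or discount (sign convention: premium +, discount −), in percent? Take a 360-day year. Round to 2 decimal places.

T = 185/360 years.
CZK trades forward at +2.21257% vs spot over the period.
Annualise by dividing by T: 0.0221257 / (185/360) = 0.043055 → 4.31%.

+4.31%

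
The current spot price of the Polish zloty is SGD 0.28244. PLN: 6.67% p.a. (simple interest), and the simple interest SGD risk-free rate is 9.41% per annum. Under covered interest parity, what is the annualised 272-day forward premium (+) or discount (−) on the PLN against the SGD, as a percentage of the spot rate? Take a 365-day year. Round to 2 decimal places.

+2.61%

T = 272/365 years.
CIP forward (SGD per PLN) = 0.28244 × 1.0701238/1.0497052 = 0.28793395.
(F − S)/S ÷ T = (0.28793395 − 0.28244)/0.28244/(272/365) = 0.026103 → 2.61%.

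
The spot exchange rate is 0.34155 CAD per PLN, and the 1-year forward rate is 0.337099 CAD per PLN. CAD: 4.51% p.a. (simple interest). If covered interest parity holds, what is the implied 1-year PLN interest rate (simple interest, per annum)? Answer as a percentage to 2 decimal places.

5.89%

T = 1 year.
F/S = 0.337099/0.34155 = 0.9869682 = (growth of CAD) / (growth of PLN).
The CAD side grows by 1 + 0.0451×1 = 1.045100.
That pins the PLN growth at 1.0588994.
r = (1.0588994 − 1)/1 = 0.058899 → 5.89%.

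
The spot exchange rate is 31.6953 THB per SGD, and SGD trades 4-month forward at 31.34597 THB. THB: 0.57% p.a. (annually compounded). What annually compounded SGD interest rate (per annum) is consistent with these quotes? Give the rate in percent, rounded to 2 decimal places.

3.97%

T = 4/12 years.
By CIP, F/S equals the THB-to-SGD growth ratio: 31.34597/31.6953 = 0.9889785.
THB growth factor: (1 + 0.0057)^(4/12) = 1.0018964.
So the SGD growth factor = 1.0130619.
r = 1.0130619^(12/4) − 1 = 0.039700 → 3.97%.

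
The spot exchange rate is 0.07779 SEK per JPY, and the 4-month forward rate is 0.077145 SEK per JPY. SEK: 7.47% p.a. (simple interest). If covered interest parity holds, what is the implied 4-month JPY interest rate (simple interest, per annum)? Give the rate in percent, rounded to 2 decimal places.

10.04%

T = 4/12 years.
F/S = 0.077145/0.07779 = 0.9917084 = (growth of SEK) / (growth of JPY).
SEK growth factor: 1 + 0.0747×4/12 = 1.024900.
Hence g_JPY = 1.0334691.
(1.0334691 − 1)/T = 0.100407, i.e. 10.04%.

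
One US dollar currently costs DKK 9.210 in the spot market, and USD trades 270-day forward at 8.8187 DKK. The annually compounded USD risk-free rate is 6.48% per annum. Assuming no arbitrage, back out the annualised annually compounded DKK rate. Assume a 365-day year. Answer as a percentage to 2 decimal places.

0.41%

T = 270/365 years.
F/S = 8.8187/9.21 = 0.9575136 = (growth of DKK) / (growth of USD).
USD growth factor: (1 + 0.0648)^(270/365) = 1.0475406.
That pins the DKK growth at 1.0030344.
r = 1.0030344^(365/270) − 1 = 0.004104 → 0.41%.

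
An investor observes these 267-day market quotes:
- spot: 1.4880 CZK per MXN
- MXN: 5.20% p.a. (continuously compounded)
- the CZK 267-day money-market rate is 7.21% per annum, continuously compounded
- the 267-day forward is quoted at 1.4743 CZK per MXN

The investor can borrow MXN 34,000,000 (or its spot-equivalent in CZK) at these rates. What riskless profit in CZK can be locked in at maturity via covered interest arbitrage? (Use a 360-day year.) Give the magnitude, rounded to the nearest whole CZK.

T = 267/360 years.
Keep in MXN, deliver into the forward: 34,000,000·1.039320014·1.4743 = CZK 52,097,162.89.
Swap to CZK now, deposit: 34,000,000·1.4880·1.0549297391 = CZK 53,371,005.36.
The quoted forward undervalues MXN, so borrow MXN, convert to CZK at spot, deposit the CZK at 7.21%, and buy MXN forward at 1.4743 to cover the loan.
Profit = 53,371,005.36 − 52,097,162.89 = CZK 1,273,842.

CZK 1,273,842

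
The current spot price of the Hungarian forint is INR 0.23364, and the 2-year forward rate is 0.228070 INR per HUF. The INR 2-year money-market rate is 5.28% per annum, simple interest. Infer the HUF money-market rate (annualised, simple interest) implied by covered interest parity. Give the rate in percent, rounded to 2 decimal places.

6.63%

T = 2 years.
F/S = 0.22807/0.23364 = 0.9761599 = (growth of INR) / (growth of HUF).
INR growth factor: 1 + 0.0528×2 = 1.105600.
That pins the HUF growth at 1.1326013.
(1.1326013 − 1)/T = 0.066301, i.e. 6.63%.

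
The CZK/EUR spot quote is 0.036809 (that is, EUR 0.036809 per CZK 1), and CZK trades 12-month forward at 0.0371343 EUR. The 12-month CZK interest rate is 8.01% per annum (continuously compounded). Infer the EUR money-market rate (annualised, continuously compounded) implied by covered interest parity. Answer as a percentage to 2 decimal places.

8.89%

T = 1 year.
F/S = 0.0371343/0.036809 = 1.0088375 = (growth of EUR) / (growth of CZK).
CZK growth factor: e^(0.0801×1) = 1.0833954.
Hence g_EUR = 1.0929699.
Take logs: ln 1.0929699 / 1 = 0.088899, so 8.89%.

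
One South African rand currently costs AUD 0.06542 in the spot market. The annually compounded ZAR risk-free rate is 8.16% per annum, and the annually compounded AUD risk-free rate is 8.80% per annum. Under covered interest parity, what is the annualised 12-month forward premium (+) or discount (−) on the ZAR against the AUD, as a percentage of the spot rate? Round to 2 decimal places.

+0.59%

T = 1 year.
F = S · g_AUD/g_ZAR = 0.06542 × 1.088000/1.081600 = 0.06580710.
Annualised premium = (F − S)/S × (1/T) = (0.06580710 − 0.06542)/0.06542 ÷ 1 = 0.59%.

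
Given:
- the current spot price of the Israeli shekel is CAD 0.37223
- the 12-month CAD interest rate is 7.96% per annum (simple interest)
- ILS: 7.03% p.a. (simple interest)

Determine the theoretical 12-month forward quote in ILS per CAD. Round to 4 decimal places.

T = 1 year.
CAD growth factor: 1 + 0.0796×1 = 1.079600.
ILS accumulates by 1 + 0.0703×1 = 1.070300.
So F = 0.37223 × 1.079600 / 1.070300 = 0.3754644 (CAD/ILS).
Invert for ILS per CAD: 1 / 0.3754644 = 2.6634.

2.6634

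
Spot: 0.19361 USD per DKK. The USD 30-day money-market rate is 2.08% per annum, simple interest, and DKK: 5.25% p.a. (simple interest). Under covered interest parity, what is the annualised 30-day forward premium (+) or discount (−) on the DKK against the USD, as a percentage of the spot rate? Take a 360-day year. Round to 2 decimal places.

-3.16%

T = 30/360 years.
No-arbitrage forward: 0.19361 × 1.0017333 / 1.004375 = 0.19310077 USD/DKK.
Annualised premium = (F − S)/S × (1/T) = (0.19310077 − 0.19361)/0.19361 ÷ (30/360) = -3.16%.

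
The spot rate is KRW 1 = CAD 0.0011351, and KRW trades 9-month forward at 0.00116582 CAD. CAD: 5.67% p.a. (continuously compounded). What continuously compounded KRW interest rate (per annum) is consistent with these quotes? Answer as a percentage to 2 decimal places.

T = 9/12 years.
By CIP, F/S equals the CAD-to-KRW growth ratio: 0.00116582/0.0011351 = 1.0270637.
The CAD side grows by e^(0.0567×9/12) = 1.0434421.
That pins the KRW growth at 1.0159468.
r = ln(1.0159468)/(9/12) = 0.021095 → 2.11%.

2.11%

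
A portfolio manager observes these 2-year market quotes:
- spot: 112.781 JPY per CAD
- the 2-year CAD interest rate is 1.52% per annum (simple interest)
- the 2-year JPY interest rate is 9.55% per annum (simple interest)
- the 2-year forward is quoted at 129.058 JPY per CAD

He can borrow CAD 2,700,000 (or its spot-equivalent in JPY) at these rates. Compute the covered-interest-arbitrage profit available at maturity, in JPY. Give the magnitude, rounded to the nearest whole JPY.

T = 2 years.
Keep in CAD, deliver into the forward: 2,700,000·1.030400·129.058 = JPY 359,049,680.64.
Swap to JPY now, deposit: 2,700,000·112.781·1.191000 = JPY 362,669,861.70.
The quoted forward undervalues CAD, so borrow CAD, convert to JPY at spot, deposit the JPY at 9.55%, and buy CAD forward at 129.058 to cover the loan.
The gap between the two covered legs is JPY 3,620,181.

JPY 3,620,181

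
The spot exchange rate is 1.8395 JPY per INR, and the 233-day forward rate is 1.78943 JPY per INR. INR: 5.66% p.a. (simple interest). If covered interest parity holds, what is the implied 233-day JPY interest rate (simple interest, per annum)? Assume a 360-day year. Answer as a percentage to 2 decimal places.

T = 233/360 years.
By CIP, F/S equals the JPY-to-INR growth ratio: 1.78943/1.8395 = 0.9727806.
INR growth factor: 1 + 0.0566×233/360 = 1.0366328.
That pins the JPY growth at 1.0084163.
(1.0084163 − 1)/T = 0.013004, i.e. 1.30%.

1.30%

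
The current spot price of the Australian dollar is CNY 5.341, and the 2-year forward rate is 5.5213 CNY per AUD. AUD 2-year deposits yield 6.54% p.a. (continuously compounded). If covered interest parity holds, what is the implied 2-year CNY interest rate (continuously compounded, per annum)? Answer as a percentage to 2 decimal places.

8.20%

T = 2 years.
F/S = 5.5213/5.341 = 1.0337577 = (growth of CNY) / (growth of AUD).
The AUD side grows by e^(0.0654×2) = 1.1397398.
So the CNY growth factor = 1.1782148.
r = ln(1.1782148)/2 = 0.082000 → 8.20%.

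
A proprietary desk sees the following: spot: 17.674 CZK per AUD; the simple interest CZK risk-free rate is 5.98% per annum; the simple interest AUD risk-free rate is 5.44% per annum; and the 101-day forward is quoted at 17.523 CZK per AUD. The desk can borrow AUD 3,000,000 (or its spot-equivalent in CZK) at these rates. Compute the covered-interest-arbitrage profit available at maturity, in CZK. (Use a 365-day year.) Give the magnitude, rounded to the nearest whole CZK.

CZK 539,047

T = 101/365 years.
Keep in AUD, deliver into the forward: 3,000,000·1.0150531507·17.523 = CZK 53,360,329.08.
Swap to CZK now, deposit: 3,000,000·17.674·1.0165473973 = CZK 53,899,376.10.
The quoted forward undervalues AUD, so borrow AUD, convert to CZK at spot, deposit the CZK at 5.98%, and buy AUD forward at 17.523 to cover the loan.
Profit = 53,899,376.10 − 53,360,329.08 = CZK 539,047.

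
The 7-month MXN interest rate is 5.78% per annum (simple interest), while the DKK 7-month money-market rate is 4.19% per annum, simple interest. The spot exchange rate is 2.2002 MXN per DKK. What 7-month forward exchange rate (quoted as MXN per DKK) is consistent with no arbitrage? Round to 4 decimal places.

T = 7/12 years.
MXN growth factor: 1 + 0.0578×7/12 = 1.0337167.
DKK accumulates by 1 + 0.0419×7/12 = 1.0244417.
Forward (MXN per DKK) = 2.2002 × 1.0337167 / 1.0244417 = 2.220120.

2.2201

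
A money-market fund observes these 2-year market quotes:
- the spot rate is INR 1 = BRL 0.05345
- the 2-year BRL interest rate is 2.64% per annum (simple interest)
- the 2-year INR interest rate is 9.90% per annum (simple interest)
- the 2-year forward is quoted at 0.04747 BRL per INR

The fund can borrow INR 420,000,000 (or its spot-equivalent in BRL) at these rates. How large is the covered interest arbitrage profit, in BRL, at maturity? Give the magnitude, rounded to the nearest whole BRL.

T = 2 years.
Keep in INR, deliver into the forward: 420,000,000·1.198000·0.04747 = BRL 23,885,005.20.
Swap to BRL now, deposit: 420,000,000·0.05345·1.052800 = BRL 23,634,307.20.
The quoted forward overvalues INR, so borrow BRL, buy INR at spot, deposit the INR at 9.90%, and sell the proceeds forward at 0.04747.
Profit = 23,885,005.20 − 23,634,307.20 = BRL 250,698.

BRL 250,698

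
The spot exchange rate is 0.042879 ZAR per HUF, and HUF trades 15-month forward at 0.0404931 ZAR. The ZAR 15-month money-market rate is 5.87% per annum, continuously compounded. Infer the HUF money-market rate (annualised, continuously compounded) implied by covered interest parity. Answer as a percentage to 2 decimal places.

T = 15/12 years.
F/S = 0.0404931/0.042879 = 0.9443574 = (growth of ZAR) / (growth of HUF).
The ZAR side grows by e^(0.0587×15/12) = 1.076134.
So the HUF growth factor = 1.139541.
r = ln(1.139541)/(15/12) = 0.104500 → 10.45%.

10.45%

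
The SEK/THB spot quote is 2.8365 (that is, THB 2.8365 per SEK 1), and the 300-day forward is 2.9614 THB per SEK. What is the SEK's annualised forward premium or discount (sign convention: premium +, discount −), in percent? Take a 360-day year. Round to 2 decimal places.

+5.28%

T = 300/360 years.
(F − S)/S = (2.9614 − 2.8365)/2.8365 = 0.0440331.
×(1/T) gives 5.28% p.a.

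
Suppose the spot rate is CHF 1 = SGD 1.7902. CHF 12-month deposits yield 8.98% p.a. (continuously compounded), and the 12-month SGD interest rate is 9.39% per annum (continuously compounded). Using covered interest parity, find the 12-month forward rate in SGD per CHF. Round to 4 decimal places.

T = 1 year.
SGD accumulates by e^(0.0939×1) = 1.0984499.
CHF growth factor: e^(0.0898×1) = 1.0939555.
Forward (SGD per CHF) = 1.7902 × 1.0984499 / 1.0939555 = 1.797555.

1.7976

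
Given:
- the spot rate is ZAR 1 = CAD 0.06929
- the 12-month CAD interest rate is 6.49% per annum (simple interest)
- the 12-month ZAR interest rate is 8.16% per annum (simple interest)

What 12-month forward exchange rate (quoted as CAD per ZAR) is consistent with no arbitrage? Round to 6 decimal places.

0.068220

T = 1 year.
Growth of 1 CAD over T: 1 + 0.0649×1 = 1.064900.
ZAR growth factor: 1 + 0.0816×1 = 1.081600.
CIP: F = S · (grow CAD)/(grow ZAR) = 0.06929 × 1.064900/1.081600 = 0.06822016 CAD per ZAR.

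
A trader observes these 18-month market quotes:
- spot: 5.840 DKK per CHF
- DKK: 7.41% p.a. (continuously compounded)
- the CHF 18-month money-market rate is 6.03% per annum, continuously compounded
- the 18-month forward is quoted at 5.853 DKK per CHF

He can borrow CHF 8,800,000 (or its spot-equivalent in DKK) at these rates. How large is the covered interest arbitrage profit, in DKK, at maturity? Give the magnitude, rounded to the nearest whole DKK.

T = 18/12 years.
Keep in CHF, deliver into the forward: 8,800,000·1.0946667729·5.853 = DKK 56,382,344.67.
Swap to DKK now, deposit: 8,800,000·5.840·1.1175625287 = DKK 57,433,773.47.
The quoted forward undervalues CHF, so borrow CHF, convert to DKK at spot, deposit the DKK at 7.41%, and buy CHF forward at 5.853 to cover the loan.
Arbitrage profit = |56,382,344.67 − 57,433,773.47| = DKK 1,051,429.

DKK 1,051,429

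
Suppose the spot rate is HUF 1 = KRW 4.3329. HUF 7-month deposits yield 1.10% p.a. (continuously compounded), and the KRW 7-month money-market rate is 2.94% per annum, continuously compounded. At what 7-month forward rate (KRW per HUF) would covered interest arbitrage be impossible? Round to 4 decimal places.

T = 7/12 years.
Growth of 1 KRW over T: e^(0.0294×7/12) = 1.0172979.
HUF growth factor: e^(0.0110×7/12) = 1.0064373.
CIP: F = S · (grow KRW)/(grow HUF) = 4.3329 × 1.0172979/1.0064373 = 4.379657 KRW per HUF.

4.3797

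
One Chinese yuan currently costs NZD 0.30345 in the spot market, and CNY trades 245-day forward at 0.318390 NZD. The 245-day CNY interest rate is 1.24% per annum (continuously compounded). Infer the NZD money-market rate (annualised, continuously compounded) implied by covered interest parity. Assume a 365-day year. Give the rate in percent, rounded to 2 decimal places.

T = 245/365 years.
CIP gives F = S · g_NZD/g_CNY, so g_NZD/g_CNY = 0.31839/0.30345 = 1.0492338.
The CNY side grows by e^(0.0124×245/365) = 1.008358.
That pins the NZD growth at 1.0580033.
r = ln(1.0580033)/(245/365) = 0.084000 → 8.40%.

8.40%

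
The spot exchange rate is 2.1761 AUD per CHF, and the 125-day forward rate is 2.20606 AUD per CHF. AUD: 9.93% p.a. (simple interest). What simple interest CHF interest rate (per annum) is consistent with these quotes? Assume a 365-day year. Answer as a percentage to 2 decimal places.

T = 125/365 years.
F/S = 2.20606/2.1761 = 1.0137677 = (growth of AUD) / (growth of CHF).
The AUD side grows by 1 + 0.0993×125/365 = 1.0340068.
That pins the CHF growth at 1.0199642.
r = (1.0199642 − 1)/(125/365) = 0.058295 → 5.83%.

5.83%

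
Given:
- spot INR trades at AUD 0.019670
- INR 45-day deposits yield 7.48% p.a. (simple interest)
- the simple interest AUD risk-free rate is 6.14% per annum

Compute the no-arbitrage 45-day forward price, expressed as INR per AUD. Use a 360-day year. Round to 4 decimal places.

50.9233

T = 45/360 years.
AUD accumulates by 1 + 0.0614×45/360 = 1.007675.
INR accumulates by 1 + 0.0748×45/360 = 1.009350.
CIP: F = S · (grow AUD)/(grow INR) = 0.01967 × 1.007675/1.009350 = 0.019637358 AUD per INR.
Invert for INR per AUD: 1 / 0.019637358 = 50.9233.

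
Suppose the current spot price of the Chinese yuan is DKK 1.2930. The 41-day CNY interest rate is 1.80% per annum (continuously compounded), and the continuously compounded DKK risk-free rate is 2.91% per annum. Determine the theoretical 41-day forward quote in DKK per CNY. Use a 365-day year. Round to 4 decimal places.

T = 41/365 years.
DKK accumulates by e^(0.0291×41/365) = 1.0032741.
CNY accumulates by e^(0.0180×41/365) = 1.002024.
Forward (DKK per CNY) = 1.293 × 1.0032741 / 1.002024 = 1.294613.

1.2946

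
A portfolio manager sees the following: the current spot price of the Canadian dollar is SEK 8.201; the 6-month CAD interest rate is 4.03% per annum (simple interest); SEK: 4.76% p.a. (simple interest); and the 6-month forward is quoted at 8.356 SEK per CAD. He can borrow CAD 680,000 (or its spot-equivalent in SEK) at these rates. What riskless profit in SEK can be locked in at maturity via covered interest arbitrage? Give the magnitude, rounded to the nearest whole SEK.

SEK 87,169

T = 6/12 years.
Invest the CAD and cover forward: 680,000 × 1.020150 × 8.356 = SEK 5,796,573.91.
Convert at spot and invest in SEK: 680,000 × 8.201 × 1.023800 = SEK 5,709,404.98.
The quoted forward overvalues CAD, so borrow SEK, buy CAD at spot, deposit the CAD at 4.03%, and sell the proceeds forward at 8.356.
Profit = 5,796,573.91 − 5,709,404.98 = SEK 87,169.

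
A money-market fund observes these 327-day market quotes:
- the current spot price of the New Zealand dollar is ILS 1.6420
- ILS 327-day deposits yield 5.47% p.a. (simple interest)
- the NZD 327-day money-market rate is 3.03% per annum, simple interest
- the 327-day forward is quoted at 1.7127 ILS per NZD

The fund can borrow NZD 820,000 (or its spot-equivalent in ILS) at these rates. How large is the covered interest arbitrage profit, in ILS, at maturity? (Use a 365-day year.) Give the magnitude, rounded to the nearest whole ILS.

ILS 30,115

T = 327/365 years.
Keep in NZD, deliver into the forward: 820,000·1.027145479·1.7127 = ILS 1,442,537.49.
Swap to ILS now, deposit: 820,000·1.6420·1.049005205 = ILS 1,412,422.57.
The quoted forward overvalues NZD, so borrow ILS, buy NZD at spot, deposit the NZD at 3.03%, and sell the proceeds forward at 1.7127.
Profit = 1,442,537.49 − 1,412,422.57 = ILS 30,115.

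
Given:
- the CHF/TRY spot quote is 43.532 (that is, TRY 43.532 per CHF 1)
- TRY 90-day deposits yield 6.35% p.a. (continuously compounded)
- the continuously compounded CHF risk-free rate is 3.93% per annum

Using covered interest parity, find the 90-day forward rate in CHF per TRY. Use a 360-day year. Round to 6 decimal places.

T = 90/360 years.
TRY growth factor: e^(0.0635×90/360) = 1.0160017.
CHF growth factor: e^(0.0393×90/360) = 1.0098734.
CIP: F = S · (grow TRY)/(grow CHF) = 43.532 × 1.0160017/1.0098734 = 43.79617 TRY per CHF.
Quoted the other way: 1/43.79617 = 0.022833 CHF per TRY.

0.022833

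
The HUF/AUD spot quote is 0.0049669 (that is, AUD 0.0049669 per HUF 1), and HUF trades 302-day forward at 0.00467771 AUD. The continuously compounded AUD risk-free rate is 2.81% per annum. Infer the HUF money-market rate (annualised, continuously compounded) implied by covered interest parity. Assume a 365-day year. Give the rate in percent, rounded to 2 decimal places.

10.06%

T = 302/365 years.
By CIP, F/S equals the AUD-to-HUF growth ratio: 0.00467771/0.0049669 = 0.9417766.
The AUD side grows by e^(0.0281×302/365) = 1.0235222.
Hence g_HUF = 1.0867994.
Take logs: ln 1.0867994 / (302/365) = 0.100601, so 10.06%.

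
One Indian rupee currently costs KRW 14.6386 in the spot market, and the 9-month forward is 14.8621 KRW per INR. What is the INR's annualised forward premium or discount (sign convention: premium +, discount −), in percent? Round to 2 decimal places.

+2.04%

T = 9/12 years.
INR trades forward at +1.52679% vs spot over the period.
Annualise by dividing by T: 0.0152679 / (9/12) = 0.020357 → 2.04%.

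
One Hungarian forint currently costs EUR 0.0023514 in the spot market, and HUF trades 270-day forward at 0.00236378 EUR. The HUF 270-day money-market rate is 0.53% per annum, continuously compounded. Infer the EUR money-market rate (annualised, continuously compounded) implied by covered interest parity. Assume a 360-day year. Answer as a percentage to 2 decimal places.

1.23%

T = 270/360 years.
F/S = 0.00236378/0.0023514 = 1.0052649 = (growth of EUR) / (growth of HUF).
The HUF side grows by e^(0.0053×270/360) = 1.0039829.
So the EUR growth factor = 1.0092688.
Take logs: ln 1.0092688 / (270/360) = 0.012301, so 1.23%.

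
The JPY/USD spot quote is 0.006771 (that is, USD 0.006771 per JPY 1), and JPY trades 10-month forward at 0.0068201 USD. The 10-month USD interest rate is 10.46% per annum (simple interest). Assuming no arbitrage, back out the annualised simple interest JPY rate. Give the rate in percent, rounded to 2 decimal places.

T = 10/12 years.
By CIP, F/S equals the USD-to-JPY growth ratio: 0.0068201/0.006771 = 1.0072515.
The USD side grows by 1 + 0.1046×10/12 = 1.0871667.
That pins the JPY growth at 1.0793399.
r = (1.0793399 − 1)/(10/12) = 0.095208 → 9.52%.

9.52%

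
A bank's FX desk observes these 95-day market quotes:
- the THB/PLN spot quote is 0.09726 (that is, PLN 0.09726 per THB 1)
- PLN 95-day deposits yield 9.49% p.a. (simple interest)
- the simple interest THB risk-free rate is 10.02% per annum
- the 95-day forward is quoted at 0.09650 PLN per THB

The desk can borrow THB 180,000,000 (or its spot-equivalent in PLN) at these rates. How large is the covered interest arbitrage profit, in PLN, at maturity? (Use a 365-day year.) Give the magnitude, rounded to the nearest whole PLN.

T = 95/365 years.
Invest the THB and cover forward: 180,000,000 × 1.0260794521 × 0.09650 = PLN 17,823,000.08.
Convert at spot and invest in PLN: 180,000,000 × 0.09726 × 1.024700 = PLN 17,939,217.96.
The quoted forward undervalues THB, so borrow THB, convert to PLN at spot, deposit the PLN at 9.49%, and buy THB forward at 0.09650 to cover the loan.
Arbitrage profit = |17,823,000.08 − 17,939,217.96| = PLN 116,218.

PLN 116,218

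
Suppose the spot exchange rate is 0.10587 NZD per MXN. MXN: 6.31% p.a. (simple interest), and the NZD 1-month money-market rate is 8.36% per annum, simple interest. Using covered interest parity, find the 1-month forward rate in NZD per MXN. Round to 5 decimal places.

0.10605

T = 1/12 years.
NZD accumulates by 1 + 0.0836×1/12 = 1.0069667.
MXN accumulates by 1 + 0.0631×1/12 = 1.0052583.
CIP: F = S · (grow NZD)/(grow MXN) = 0.10587 × 1.0069667/1.0052583 = 0.1060499 NZD per MXN.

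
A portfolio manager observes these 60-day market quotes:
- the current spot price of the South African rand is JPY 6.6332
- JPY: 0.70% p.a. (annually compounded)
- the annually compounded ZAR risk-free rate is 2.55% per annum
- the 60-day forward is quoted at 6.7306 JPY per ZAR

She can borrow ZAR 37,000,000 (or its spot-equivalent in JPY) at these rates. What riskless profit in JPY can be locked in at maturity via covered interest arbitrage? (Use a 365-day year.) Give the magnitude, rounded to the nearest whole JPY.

JPY 4,355,149

T = 60/365 years.
Route A — deposit ZAR, sell forward: 37,000,000 × 1.00414780559 × 6.7306 = JPY 250,065,137.15.
Route B — convert at spot, deposit JPY: 37,000,000 × 6.6332 × 1.00114733392 = JPY 245,709,988.33.
The quoted forward overvalues ZAR, so borrow JPY, buy ZAR at spot, deposit the ZAR at 2.55%, and sell the proceeds forward at 6.7306.
Arbitrage profit = |250,065,137.15 − 245,709,988.33| = JPY 4,355,149.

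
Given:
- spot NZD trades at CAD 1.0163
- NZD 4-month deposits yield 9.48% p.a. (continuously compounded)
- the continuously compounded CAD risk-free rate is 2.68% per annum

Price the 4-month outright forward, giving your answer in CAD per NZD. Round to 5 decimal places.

0.99352

T = 4/12 years.
Growth of 1 CAD over T: e^(0.0268×4/12) = 1.0089734.
Growth of 1 NZD over T: e^(0.0948×4/12) = 1.0321046.
CIP: F = S · (grow CAD)/(grow NZD) = 1.0163 × 1.0089734/1.0321046 = 0.9935230 CAD per NZD.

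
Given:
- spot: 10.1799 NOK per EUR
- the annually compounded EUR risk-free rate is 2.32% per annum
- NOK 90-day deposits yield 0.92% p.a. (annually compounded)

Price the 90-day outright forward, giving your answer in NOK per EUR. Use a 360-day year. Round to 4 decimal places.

T = 90/360 years.
Growth of 1 NOK over T: (1 + 0.0092)^(90/360) = 1.00229211.
EUR accumulates by (1 + 0.0232)^(90/360) = 1.00575021.
CIP: F = S · (grow NOK)/(grow EUR) = 10.1799 × 1.00229211/1.00575021 = 10.144898 NOK per EUR.

10.1449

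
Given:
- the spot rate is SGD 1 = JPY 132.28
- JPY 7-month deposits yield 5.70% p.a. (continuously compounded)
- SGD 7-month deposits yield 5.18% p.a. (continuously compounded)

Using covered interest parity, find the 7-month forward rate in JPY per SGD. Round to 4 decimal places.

T = 7/12 years.
JPY growth factor: e^(0.0570×7/12) = 1.033808959.
SGD accumulates by e^(0.0518×7/12) = 1.030677823.
Forward (JPY per SGD) = 132.28 × 1.033808959 / 1.030677823 = 132.681859.

132.6819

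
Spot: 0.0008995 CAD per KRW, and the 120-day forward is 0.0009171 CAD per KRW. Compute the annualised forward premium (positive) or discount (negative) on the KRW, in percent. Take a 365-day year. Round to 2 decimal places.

T = 120/365 years.
(F − S)/S = (0.0009171 − 0.0008995)/0.0008995 = 0.0195664.
Annualise by dividing by T: 0.0195664 / (120/365) = 0.059514 → 5.95%.

+5.95%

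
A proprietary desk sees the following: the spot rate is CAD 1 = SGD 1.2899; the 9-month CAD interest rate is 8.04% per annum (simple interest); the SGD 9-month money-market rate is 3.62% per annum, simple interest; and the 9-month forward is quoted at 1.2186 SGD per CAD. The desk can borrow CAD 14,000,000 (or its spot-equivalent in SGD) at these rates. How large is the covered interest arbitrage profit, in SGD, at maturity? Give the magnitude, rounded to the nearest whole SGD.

SGD 459,749

T = 9/12 years.
Keep in CAD, deliver into the forward: 14,000,000·1.060300·1.2186 = SGD 18,089,142.12.
Swap to SGD now, deposit: 14,000,000·1.2899·1.027150 = SGD 18,548,890.99.
The quoted forward undervalues CAD, so borrow CAD, convert to SGD at spot, deposit the SGD at 3.62%, and buy CAD forward at 1.2186 to cover the loan.
The gap between the two covered legs is SGD 459,749.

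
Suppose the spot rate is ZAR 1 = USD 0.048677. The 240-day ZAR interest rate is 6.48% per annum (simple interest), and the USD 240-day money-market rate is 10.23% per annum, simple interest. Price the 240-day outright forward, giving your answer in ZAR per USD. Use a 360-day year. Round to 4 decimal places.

20.0628

T = 240/360 years.
USD growth factor: 1 + 0.1023×240/360 = 1.068200.
ZAR accumulates by 1 + 0.0648×240/360 = 1.043200.
Forward (USD per ZAR) = 0.048677 × 1.068200 / 1.043200 = 0.049843531.
Quoted the other way: 1/0.049843531 = 20.0628 ZAR per USD.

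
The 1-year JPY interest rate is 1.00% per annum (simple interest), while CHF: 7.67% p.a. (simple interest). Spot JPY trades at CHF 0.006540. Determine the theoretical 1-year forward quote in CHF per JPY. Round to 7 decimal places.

0.0069719

T = 1 year.
CHF growth factor: 1 + 0.0767×1 = 1.076700.
JPY accumulates by 1 + 0.0100×1 = 1.010000.
So F = 0.00654 × 1.076700 / 1.010000 = 0.006971899 (CHF/JPY).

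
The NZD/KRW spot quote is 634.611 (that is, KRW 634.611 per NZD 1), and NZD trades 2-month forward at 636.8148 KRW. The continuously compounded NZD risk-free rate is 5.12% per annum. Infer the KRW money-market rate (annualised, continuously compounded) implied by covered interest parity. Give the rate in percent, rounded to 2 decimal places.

T = 2/12 years.
By CIP, F/S equals the KRW-to-NZD growth ratio: 636.8148/634.611 = 1.0034727.
The NZD side grows by e^(0.0512×2/12) = 1.0085698.
So the KRW growth factor = 1.0120723.
Take logs: ln 1.0120723 / (2/12) = 0.072000, so 7.20%.

7.20%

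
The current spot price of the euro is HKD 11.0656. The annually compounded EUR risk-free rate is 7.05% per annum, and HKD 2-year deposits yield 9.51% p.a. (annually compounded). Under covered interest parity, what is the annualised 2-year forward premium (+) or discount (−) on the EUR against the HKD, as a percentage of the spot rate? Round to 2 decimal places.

T = 2 years.
No-arbitrage forward: 11.0656 × 1.199244 / 1.1459702 = 11.5800170 HKD/EUR.
Annualised premium = (F − S)/S × (1/T) = (11.5800170 − 11.0656)/11.0656 ÷ 2 = 2.32%.

+2.32%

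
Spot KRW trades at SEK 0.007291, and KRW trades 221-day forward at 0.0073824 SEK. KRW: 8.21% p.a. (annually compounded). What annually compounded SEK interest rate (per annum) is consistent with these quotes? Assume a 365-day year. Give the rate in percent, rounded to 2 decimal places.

10.46%

T = 221/365 years.
CIP gives F = S · g_SEK/g_KRW, so g_SEK/g_KRW = 0.0073824/0.007291 = 1.0125360.
KRW growth factor: (1 + 0.0821)^(221/365) = 1.0489341.
That pins the SEK growth at 1.0620835.
r = 1.0620835^(365/221) − 1 = 0.104595 → 10.46%.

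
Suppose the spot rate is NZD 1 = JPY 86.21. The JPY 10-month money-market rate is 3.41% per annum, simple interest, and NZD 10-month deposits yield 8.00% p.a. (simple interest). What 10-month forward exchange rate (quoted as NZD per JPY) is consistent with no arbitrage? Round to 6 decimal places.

0.012031

T = 10/12 years.
Growth of 1 JPY over T: 1 + 0.0341×10/12 = 1.0284167.
NZD growth factor: 1 + 0.0800×10/12 = 1.0666667.
Forward (JPY per NZD) = 86.21 × 1.0284167 / 1.0666667 = 83.11856.
Invert for NZD per JPY: 1 / 83.11856 = 0.012031.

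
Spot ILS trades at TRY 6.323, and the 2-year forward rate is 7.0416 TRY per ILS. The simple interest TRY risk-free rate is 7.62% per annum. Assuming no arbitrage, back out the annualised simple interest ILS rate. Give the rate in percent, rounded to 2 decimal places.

1.74%

T = 2 years.
CIP gives F = S · g_TRY/g_ILS, so g_TRY/g_ILS = 7.0416/6.323 = 1.1136486.
The TRY side grows by 1 + 0.0762×2 = 1.152400.
So the ILS growth factor = 1.0347968.
r = (1.0347968 − 1)/2 = 0.017398 → 1.74%.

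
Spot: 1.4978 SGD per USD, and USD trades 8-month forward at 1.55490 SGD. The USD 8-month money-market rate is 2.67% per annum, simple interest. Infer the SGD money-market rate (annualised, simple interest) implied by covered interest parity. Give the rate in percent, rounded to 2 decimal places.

8.49%

T = 8/12 years.
By CIP, F/S equals the SGD-to-USD growth ratio: 1.5549/1.4978 = 1.0381226.
USD growth factor: 1 + 0.0267×8/12 = 1.017800.
Hence g_SGD = 1.0566012.
(1.0566012 − 1)/T = 0.084902, i.e. 8.49%.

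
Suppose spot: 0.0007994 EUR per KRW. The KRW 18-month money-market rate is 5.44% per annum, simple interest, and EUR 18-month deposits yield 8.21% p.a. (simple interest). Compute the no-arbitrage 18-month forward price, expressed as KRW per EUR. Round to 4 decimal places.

T = 18/12 years.
Growth of 1 EUR over T: 1 + 0.0821×18/12 = 1.123150.
Growth of 1 KRW over T: 1 + 0.0544×18/12 = 1.081600.
Forward (EUR per KRW) = 0.0007994 × 1.123150 / 1.081600 = 0.0008301091993.
Invert for KRW per EUR: 1 / 0.0008301091993 = 1204.6608.

1204.6608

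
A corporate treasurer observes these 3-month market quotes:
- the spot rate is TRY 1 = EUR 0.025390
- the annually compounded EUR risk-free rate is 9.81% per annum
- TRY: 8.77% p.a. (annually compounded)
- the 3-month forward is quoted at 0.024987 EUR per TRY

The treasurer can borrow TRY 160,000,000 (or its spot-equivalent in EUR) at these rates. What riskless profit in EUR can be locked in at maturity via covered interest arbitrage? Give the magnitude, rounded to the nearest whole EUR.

T = 3/12 years.
Route A — deposit TRY, sell forward: 160,000,000 × 1.021238742 × 0.024987 = EUR 4,082,830.79.
Route B — convert at spot, deposit EUR: 160,000,000 × 0.025390 × 1.023671171 = EUR 4,158,561.77.
The quoted forward undervalues TRY, so borrow TRY, convert to EUR at spot, deposit the EUR at 9.81%, and buy TRY forward at 0.024987 to cover the loan.
Profit = 4,158,561.77 − 4,082,830.79 = EUR 75,731.

EUR 75,731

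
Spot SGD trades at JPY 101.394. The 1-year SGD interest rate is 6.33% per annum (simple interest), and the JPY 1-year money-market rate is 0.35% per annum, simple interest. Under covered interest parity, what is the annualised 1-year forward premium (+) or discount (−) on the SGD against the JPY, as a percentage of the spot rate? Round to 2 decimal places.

-5.62%

T = 1 year.
F = S · g_JPY/g_SGD = 101.394 × 1.003500/1.063300 = 95.691601.
Annualised premium = (F − S)/S × (1/T) = (95.691601 − 101.394)/101.394 ÷ 1 = -5.62%.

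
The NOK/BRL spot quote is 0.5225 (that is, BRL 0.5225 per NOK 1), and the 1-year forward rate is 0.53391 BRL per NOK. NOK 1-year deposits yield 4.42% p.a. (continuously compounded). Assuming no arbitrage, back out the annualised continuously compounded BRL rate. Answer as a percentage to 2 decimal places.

6.58%

T = 1 year.
F/S = 0.53391/0.5225 = 1.0218373 = (growth of BRL) / (growth of NOK).
NOK growth factor: e^(0.0442×1) = 1.0451914.
That pins the BRL growth at 1.0680156.
Take logs: ln 1.0680156 / 1 = 0.065802, so 6.58%.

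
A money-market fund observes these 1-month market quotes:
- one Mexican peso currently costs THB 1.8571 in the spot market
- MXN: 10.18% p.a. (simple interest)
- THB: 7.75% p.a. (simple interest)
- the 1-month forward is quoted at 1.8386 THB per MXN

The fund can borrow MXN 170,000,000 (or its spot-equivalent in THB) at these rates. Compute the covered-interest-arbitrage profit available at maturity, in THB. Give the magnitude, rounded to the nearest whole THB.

T = 1/12 years.
Route A — deposit MXN, sell forward: 170,000,000 × 1.00848333333 × 1.8386 = THB 315,213,567.63.
Route B — convert at spot, deposit THB: 170,000,000 × 1.8571 × 1.00645833333 = THB 317,745,941.04.
The quoted forward undervalues MXN, so borrow MXN, convert to THB at spot, deposit the THB at 7.75%, and buy MXN forward at 1.8386 to cover the loan.
The gap between the two covered legs is THB 2,532,373.

THB 2,532,373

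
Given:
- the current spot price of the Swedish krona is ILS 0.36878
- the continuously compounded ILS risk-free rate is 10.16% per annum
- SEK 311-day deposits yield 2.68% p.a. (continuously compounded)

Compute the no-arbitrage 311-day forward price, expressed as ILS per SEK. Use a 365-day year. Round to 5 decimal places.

0.39305

T = 311/365 years.
ILS accumulates by e^(0.1016×311/365) = 1.0904264.
SEK growth factor: e^(0.0268×311/365) = 1.0230978.
CIP: F = S · (grow ILS)/(grow SEK) = 0.36878 × 1.0904264/1.0230978 = 0.3930489 ILS per SEK.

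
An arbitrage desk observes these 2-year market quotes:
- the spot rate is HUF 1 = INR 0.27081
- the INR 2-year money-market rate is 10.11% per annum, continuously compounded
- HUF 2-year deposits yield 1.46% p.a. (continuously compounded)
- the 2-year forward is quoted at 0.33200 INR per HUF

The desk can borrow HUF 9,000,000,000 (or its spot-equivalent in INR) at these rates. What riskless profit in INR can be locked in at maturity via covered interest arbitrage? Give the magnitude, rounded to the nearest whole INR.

INR 93,066,788

T = 2 years.
Keep in HUF, deliver into the forward: 9,000,000,000·1.029630499984·0.33200 = INR 3,076,535,933.95.
Swap to INR now, deposit: 9,000,000,000·0.27081·1.224092802192 = INR 2,983,469,145.85.
The quoted forward overvalues HUF, so borrow INR, buy HUF at spot, deposit the HUF at 1.46%, and sell the proceeds forward at 0.33200.
Profit = 3,076,535,933.95 − 2,983,469,145.85 = INR 93,066,788.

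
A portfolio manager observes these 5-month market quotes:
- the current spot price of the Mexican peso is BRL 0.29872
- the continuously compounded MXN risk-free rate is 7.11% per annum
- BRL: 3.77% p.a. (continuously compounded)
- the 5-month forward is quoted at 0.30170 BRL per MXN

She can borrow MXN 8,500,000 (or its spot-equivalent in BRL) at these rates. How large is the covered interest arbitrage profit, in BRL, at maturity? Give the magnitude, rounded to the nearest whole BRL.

BRL 62,238

T = 5/12 years.
Keep in MXN, deliver into the forward: 8,500,000·1.030068186·0.30170 = BRL 2,641,558.36.
Swap to BRL now, deposit: 8,500,000·0.29872·1.015832358 = BRL 2,579,320.26.
The quoted forward overvalues MXN, so borrow BRL, buy MXN at spot, deposit the MXN at 7.11%, and sell the proceeds forward at 0.30170.
Profit = 2,641,558.36 − 2,579,320.26 = BRL 62,238.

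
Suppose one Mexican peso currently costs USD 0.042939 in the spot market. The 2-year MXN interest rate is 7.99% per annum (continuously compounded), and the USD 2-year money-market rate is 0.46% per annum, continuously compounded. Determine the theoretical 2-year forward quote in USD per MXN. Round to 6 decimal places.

T = 2 years.
USD growth factor: e^(0.0046×2) = 1.0092425.
Growth of 1 MXN over T: e^(0.0799×2) = 1.1732762.
CIP: F = S · (grow USD)/(grow MXN) = 0.042939 × 1.0092425/1.1732762 = 0.03693577 USD per MXN.

0.036936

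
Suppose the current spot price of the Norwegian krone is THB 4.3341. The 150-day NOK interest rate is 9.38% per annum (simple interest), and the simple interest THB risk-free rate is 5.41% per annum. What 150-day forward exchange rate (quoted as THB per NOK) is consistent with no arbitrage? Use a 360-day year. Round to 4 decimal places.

4.2651

T = 150/360 years.
Growth of 1 THB over T: 1 + 0.0541×150/360 = 1.0225417.
Growth of 1 NOK over T: 1 + 0.0938×150/360 = 1.0390833.
So F = 4.3341 × 1.0225417 / 1.0390833 = 4.265104 (THB/NOK).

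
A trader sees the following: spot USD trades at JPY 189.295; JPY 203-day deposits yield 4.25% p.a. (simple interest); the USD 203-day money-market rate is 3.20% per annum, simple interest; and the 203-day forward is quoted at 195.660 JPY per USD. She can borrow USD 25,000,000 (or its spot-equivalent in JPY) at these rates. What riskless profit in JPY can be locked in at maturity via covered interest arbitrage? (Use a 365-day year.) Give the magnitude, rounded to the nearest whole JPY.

JPY 134,321,216

T = 203/365 years.
Keep in USD, deliver into the forward: 25,000,000·1.017797260274·195.660 = JPY 4,978,555,298.63.
Swap to JPY now, deposit: 25,000,000·189.295·1.023636986301 = JPY 4,844,234,083.05.
The quoted forward overvalues USD, so borrow JPY, buy USD at spot, deposit the USD at 3.20%, and sell the proceeds forward at 195.660.
Arbitrage profit = |4,978,555,298.63 − 4,844,234,083.05| = JPY 134,321,216.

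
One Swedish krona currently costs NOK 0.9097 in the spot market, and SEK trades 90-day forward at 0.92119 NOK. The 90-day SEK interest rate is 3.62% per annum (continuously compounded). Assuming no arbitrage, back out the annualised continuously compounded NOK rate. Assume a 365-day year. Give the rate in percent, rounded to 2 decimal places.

8.71%

T = 90/365 years.
F/S = 0.92119/0.9097 = 1.0126305 = (growth of NOK) / (growth of SEK).
The SEK side grows by e^(0.0362×90/365) = 1.008966.
That pins the NOK growth at 1.0217097.
Take logs: ln 1.0217097 / (90/365) = 0.087103, so 8.71%.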